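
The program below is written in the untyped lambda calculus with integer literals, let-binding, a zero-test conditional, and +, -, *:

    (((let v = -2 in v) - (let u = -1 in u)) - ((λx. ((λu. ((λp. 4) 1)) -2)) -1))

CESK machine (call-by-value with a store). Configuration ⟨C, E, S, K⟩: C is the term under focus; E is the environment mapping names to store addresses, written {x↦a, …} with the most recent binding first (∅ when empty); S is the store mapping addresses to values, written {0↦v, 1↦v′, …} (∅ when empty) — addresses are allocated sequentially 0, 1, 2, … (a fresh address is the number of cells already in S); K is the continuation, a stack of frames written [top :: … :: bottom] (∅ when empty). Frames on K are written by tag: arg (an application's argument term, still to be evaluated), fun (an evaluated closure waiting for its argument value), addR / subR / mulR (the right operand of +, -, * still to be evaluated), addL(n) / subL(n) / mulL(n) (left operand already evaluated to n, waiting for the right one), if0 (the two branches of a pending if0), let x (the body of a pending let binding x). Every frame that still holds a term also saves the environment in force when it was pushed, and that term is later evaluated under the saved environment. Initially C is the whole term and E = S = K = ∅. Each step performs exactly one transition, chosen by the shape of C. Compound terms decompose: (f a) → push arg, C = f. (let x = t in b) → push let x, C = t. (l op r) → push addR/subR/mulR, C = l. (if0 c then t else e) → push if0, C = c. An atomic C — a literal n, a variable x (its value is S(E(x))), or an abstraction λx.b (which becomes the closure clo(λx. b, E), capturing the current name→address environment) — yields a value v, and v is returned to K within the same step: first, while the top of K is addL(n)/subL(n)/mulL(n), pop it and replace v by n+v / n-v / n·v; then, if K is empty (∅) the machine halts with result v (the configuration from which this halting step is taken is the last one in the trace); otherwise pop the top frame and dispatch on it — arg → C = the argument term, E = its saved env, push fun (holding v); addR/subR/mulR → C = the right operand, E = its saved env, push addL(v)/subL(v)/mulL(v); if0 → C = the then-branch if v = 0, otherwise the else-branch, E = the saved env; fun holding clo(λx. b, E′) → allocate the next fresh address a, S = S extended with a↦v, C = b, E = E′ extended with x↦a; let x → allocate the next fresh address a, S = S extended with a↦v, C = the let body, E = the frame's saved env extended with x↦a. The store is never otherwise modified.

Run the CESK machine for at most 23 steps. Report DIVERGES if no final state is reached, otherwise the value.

t=0: <C=(((let v = -2 in v) - (let u = -1 in u)) - ((λx. ((λu. ((λp. 4) 1)) -2)) -1)), E=∅, S=∅, K=∅>
t=1: <C=((let v = -2 in v) - (let u = -1 in u)), E=∅, S=∅, K=[subR]>
t=2: <C=(let v = -2 in v), E=∅, S=∅, K=[subR :: subR]>
t=3: <C=-2, E=∅, S=∅, K=[let v :: subR :: subR]>
t=4: <C=v, E={v↦0}, S={0↦-2}, K=[subR :: subR]>
t=5: <C=(let u = -1 in u), E=∅, S={0↦-2}, K=[subL(-2) :: subR]>
t=6: <C=-1, E=∅, S={0↦-2}, K=[let u :: subL(-2) :: subR]>
t=7: <C=u, E={u↦1}, S={0↦-2, 1↦-1}, K=[subL(-2) :: subR]>
t=8: <C=((λx. ((λu. ((λp. 4) 1)) -2)) -1), E=∅, S={0↦-2, 1↦-1}, K=[subL(-1)]>
t=9: <C=(λx. ((λu. ((λp. 4) 1)) -2)), E=∅, S={0↦-2, 1↦-1}, K=[arg :: subL(-1)]>
t=10: <C=-1, E=∅, S={0↦-2, 1↦-1}, K=[fun :: subL(-1)]>
t=11: <C=((λu. ((λp. 4) 1)) -2), E={x↦2}, S={0↦-2, 1↦-1, 2↦-1}, K=[subL(-1)]>
t=12: <C=(λu. ((λp. 4) 1)), E={x↦2}, S={0↦-2, 1↦-1, 2↦-1}, K=[arg :: subL(-1)]>
t=13: <C=-2, E={x↦2}, S={0↦-2, 1↦-1, 2↦-1}, K=[fun :: subL(-1)]>
t=14: <C=((λp. 4) 1), E={u↦3, x↦2}, S={0↦-2, 1↦-1, 2↦-1, 3↦-2}, K=[subL(-1)]>
t=15: <C=(λp. 4), E={u↦3, x↦2}, S={0↦-2, 1↦-1, 2↦-1, 3↦-2}, K=[arg :: subL(-1)]>
t=16: <C=1, E={u↦3, x↦2}, S={0↦-2, 1↦-1, 2↦-1, 3↦-2}, K=[fun :: subL(-1)]>
t=17: <C=4, E={p↦4, u↦3, x↦2}, S={0↦-2, 1↦-1, 2↦-1, 3↦-2, 4↦1}, K=[subL(-1)]>
→ final value -5

Answer: -5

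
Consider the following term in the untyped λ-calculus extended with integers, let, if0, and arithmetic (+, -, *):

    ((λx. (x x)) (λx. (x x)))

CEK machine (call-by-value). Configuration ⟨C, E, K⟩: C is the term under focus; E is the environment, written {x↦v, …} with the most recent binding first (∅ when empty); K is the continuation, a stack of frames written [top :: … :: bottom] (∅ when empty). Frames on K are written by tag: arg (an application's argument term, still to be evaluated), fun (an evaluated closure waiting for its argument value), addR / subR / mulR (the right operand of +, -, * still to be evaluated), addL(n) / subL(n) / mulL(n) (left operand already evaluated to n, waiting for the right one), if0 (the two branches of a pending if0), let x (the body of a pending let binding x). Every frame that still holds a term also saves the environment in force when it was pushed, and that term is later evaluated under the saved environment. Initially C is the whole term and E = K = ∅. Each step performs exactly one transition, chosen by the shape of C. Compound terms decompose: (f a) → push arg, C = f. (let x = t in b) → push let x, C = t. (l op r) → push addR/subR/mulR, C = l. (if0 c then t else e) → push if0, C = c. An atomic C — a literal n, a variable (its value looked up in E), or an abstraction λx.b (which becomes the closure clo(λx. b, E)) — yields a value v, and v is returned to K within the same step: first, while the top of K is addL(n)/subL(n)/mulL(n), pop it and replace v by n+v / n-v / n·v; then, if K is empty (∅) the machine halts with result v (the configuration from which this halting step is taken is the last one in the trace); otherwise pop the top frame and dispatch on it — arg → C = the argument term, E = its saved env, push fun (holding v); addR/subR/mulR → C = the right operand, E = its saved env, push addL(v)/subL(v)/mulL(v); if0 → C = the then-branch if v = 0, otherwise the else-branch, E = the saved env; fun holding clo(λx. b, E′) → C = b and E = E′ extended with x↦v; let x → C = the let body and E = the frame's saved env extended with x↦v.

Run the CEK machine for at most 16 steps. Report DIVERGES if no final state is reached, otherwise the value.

step 0: <C=((λx. (x x)) (λx. (x x))), E=∅, K=∅>
step 1: <C=(λx. (x x)), E=∅, K=[arg]>
step 2: <C=(λx. (x x)), E=∅, K=[fun]>
step 3: <C=(x x), E={x↦clo(λx. (x x), ∅)}, K=∅>
step 4: <C=x, E={x↦clo(λx. (x x), ∅)}, K=[arg]>
step 5: <C=x, E={x↦clo(λx. (x x), ∅)}, K=[fun]>
… configuration repeats with period 3 (steps 3–5 recur indefinitely) …

Answer: DIVERGES (no final state within 16 steps)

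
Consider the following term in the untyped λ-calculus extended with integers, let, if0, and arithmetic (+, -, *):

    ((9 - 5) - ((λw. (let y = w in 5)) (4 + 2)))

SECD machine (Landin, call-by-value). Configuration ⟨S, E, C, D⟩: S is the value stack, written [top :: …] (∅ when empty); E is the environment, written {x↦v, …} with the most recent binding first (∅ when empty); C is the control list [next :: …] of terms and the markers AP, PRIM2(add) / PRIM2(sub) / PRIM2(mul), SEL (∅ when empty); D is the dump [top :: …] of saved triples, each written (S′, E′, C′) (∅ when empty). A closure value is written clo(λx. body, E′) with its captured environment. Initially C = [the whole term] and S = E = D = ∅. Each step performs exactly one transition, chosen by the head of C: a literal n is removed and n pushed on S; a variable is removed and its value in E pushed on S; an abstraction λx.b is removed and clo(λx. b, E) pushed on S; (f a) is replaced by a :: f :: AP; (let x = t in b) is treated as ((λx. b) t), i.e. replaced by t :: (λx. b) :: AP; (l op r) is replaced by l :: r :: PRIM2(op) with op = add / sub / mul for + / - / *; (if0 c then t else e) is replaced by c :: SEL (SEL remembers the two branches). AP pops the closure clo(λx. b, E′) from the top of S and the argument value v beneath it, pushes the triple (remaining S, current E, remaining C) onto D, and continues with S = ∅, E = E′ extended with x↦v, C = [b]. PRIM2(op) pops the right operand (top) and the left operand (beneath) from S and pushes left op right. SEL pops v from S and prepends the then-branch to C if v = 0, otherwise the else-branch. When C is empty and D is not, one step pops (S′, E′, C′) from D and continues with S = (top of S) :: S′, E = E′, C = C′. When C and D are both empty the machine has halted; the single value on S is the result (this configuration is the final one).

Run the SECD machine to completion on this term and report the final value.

Answer: -1

Execution trace:
t=0: ⟨S=∅; E=∅; C=[((9 - 5) - ((λw. (let y = w in 5)) (4 + 2)))]; D=∅⟩
t=1: ⟨S=∅; E=∅; C=[(9 - 5) :: ((λw. (let y = w in 5)) (4 + 2)) :: PRIM2(sub)]; D=∅⟩
t=2: ⟨S=∅; E=∅; C=[9 :: 5 :: PRIM2(sub) :: ((λw. (let y = w in 5)) (4 + 2)) :: PRIM2(sub)]; D=∅⟩
t=3: ⟨S=[9]; E=∅; C=[5 :: PRIM2(sub) :: ((λw. (let y = w in 5)) (4 + 2)) :: PRIM2(sub)]; D=∅⟩
t=4: ⟨S=[5 :: 9]; E=∅; C=[PRIM2(sub) :: ((λw. (let y = w in 5)) (4 + 2)) :: PRIM2(sub)]; D=∅⟩
t=5: ⟨S=[4]; E=∅; C=[((λw. (let y = w in 5)) (4 + 2)) :: PRIM2(sub)]; D=∅⟩
t=6: ⟨S=[4]; E=∅; C=[(4 + 2) :: (λw. (let y = w in 5)) :: AP :: PRIM2(sub)]; D=∅⟩
t=7: ⟨S=[4]; E=∅; C=[4 :: 2 :: PRIM2(add) :: (λw. (let y = w in 5)) :: AP :: PRIM2(sub)]; D=∅⟩
t=8: ⟨S=[4 :: 4]; E=∅; C=[2 :: PRIM2(add) :: (λw. (let y = w in 5)) :: AP :: PRIM2(sub)]; D=∅⟩
t=9: ⟨S=[2 :: 4 :: 4]; E=∅; C=[PRIM2(add) :: (λw. (let y = w in 5)) :: AP :: PRIM2(sub)]; D=∅⟩
t=10: ⟨S=[6 :: 4]; E=∅; C=[(λw. (let y = w in 5)) :: AP :: PRIM2(sub)]; D=∅⟩
t=11: ⟨S=[clo(λw. (let y = w in 5), ∅) :: 6 :: 4]; E=∅; C=[AP :: PRIM2(sub)]; D=∅⟩
t=12: ⟨S=∅; E={w↦6}; C=[(let y = w in 5)]; D=[([4], ∅, [PRIM2(sub)])]⟩
t=13: ⟨S=∅; E={w↦6}; C=[w :: (λy. 5) :: AP]; D=[([4], ∅, [PRIM2(sub)])]⟩
t=14: ⟨S=[6]; E={w↦6}; C=[(λy. 5) :: AP]; D=[([4], ∅, [PRIM2(sub)])]⟩
t=15: ⟨S=[clo(λy. 5, {w↦6}) :: 6]; E={w↦6}; C=[AP]; D=[([4], ∅, [PRIM2(sub)])]⟩
t=16: ⟨S=∅; E={y↦6, w↦6}; C=[5]; D=[(∅, {w↦6}, ∅) :: ([4], ∅, [PRIM2(sub)])]⟩
t=17: ⟨S=[5]; E={y↦6, w↦6}; C=∅; D=[(∅, {w↦6}, ∅) :: ([4], ∅, [PRIM2(sub)])]⟩
t=18: ⟨S=[5]; E={w↦6}; C=∅; D=[([4], ∅, [PRIM2(sub)])]⟩
t=19: ⟨S=[5 :: 4]; E=∅; C=[PRIM2(sub)]; D=∅⟩
t=20: ⟨S=[-1]; E=∅; C=∅; D=∅⟩
→ final value -1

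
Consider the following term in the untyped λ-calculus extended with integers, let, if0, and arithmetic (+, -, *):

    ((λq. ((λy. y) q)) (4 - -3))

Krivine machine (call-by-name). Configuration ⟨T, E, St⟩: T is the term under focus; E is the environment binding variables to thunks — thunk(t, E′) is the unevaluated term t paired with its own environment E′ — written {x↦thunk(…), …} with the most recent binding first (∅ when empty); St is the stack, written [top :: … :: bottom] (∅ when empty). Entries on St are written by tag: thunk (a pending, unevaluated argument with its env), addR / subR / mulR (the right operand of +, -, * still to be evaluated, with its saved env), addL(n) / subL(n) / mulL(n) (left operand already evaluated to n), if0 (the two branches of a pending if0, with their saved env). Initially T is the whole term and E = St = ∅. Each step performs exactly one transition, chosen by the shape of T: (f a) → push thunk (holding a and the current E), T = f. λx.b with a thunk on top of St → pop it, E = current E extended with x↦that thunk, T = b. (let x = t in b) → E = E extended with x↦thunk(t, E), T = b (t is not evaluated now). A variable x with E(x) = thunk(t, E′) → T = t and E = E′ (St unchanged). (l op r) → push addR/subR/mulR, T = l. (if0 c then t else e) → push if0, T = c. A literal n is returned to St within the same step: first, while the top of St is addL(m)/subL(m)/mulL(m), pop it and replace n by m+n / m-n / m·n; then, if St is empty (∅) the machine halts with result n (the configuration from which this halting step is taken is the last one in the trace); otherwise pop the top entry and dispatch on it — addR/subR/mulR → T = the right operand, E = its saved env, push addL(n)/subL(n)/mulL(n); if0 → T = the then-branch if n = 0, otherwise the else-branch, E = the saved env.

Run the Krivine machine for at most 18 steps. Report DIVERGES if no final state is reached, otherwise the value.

step 0: <T=((λq. ((λy. y) q)) (4 - -3)), E=∅, St=∅>
step 1: <T=(λq. ((λy. y) q)), E=∅, St=[thunk]>
step 2: <T=((λy. y) q), E={q↦thunk((4 - -3), ∅)}, St=∅>
step 3: <T=(λy. y), E={q↦thunk((4 - -3), ∅)}, St=[thunk]>
step 4: <T=y, E={y↦thunk(q, {q↦thunk((4 - -3), ∅)}), q↦thunk((4 - -3), ∅)}, St=∅>
step 5: <T=q, E={q↦thunk((4 - -3), ∅)}, St=∅>
step 6: <T=(4 - -3), E=∅, St=∅>
step 7: <T=4, E=∅, St=[subR]>
step 8: <T=-3, E=∅, St=[subL(4)]>
→ final value 7

Answer: 7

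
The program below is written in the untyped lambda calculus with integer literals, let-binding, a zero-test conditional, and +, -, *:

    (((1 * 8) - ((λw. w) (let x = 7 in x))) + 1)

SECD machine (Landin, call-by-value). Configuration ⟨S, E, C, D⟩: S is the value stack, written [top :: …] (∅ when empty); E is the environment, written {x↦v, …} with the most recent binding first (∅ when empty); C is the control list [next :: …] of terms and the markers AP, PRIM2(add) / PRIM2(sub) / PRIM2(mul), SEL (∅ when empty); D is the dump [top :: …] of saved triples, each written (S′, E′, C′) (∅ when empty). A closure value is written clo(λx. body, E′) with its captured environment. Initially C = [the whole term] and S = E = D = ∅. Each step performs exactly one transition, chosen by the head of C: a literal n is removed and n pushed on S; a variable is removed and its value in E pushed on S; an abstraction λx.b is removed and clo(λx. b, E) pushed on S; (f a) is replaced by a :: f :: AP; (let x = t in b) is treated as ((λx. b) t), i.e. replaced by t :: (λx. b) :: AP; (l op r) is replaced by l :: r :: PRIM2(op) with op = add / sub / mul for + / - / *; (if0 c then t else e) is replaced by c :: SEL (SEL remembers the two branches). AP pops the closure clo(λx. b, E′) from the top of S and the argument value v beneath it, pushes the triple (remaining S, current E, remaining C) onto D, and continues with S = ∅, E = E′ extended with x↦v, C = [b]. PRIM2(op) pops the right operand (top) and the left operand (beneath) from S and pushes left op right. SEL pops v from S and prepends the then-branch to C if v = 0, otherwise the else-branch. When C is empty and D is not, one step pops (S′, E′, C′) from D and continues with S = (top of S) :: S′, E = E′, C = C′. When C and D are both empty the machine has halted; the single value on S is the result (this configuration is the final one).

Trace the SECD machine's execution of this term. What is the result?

Answer: 2

Derivation:
0. [S=∅ | E=∅ | C=[(((1 * 8) - ((λw. w) (let x = 7 in x))) + 1)] | D=∅]
1. [S=∅ | E=∅ | C=[((1 * 8) - ((λw. w) (let x = 7 in x))) :: 1 :: PRIM2(add)] | D=∅]
2. [S=∅ | E=∅ | C=[(1 * 8) :: ((λw. w) (let x = 7 in x)) :: PRIM2(sub) :: 1 :: PRIM2(add)] | D=∅]
3. [S=∅ | E=∅ | C=[1 :: 8 :: PRIM2(mul) :: ((λw. w) (let x = 7 in x)) :: PRIM2(sub) :: 1 :: PRIM2(add)] | D=∅]
4. [S=[1] | E=∅ | C=[8 :: PRIM2(mul) :: ((λw. w) (let x = 7 in x)) :: PRIM2(sub) :: 1 :: PRIM2(add)] | D=∅]
5. [S=[8 :: 1] | E=∅ | C=[PRIM2(mul) :: ((λw. w) (let x = 7 in x)) :: PRIM2(sub) :: 1 :: PRIM2(add)] | D=∅]
6. [S=[8] | E=∅ | C=[((λw. w) (let x = 7 in x)) :: PRIM2(sub) :: 1 :: PRIM2(add)] | D=∅]
7. [S=[8] | E=∅ | C=[(let x = 7 in x) :: (λw. w) :: AP :: PRIM2(sub) :: 1 :: PRIM2(add)] | D=∅]
8. [S=[8] | E=∅ | C=[7 :: (λx. x) :: AP :: (λw. w) :: AP :: PRIM2(sub) :: 1 :: PRIM2(add)] | D=∅]
9. [S=[7 :: 8] | E=∅ | C=[(λx. x) :: AP :: (λw. w) :: AP :: PRIM2(sub) :: 1 :: PRIM2(add)] | D=∅]
10. [S=[clo(λx. x, ∅) :: 7 :: 8] | E=∅ | C=[AP :: (λw. w) :: AP :: PRIM2(sub) :: 1 :: PRIM2(add)] | D=∅]
11. [S=∅ | E={x↦7} | C=[x] | D=[([8], ∅, [(λw. w) :: AP :: PRIM2(sub) :: 1 :: PRIM2(add)])]]
12. [S=[7] | E={x↦7} | C=∅ | D=[([8], ∅, [(λw. w) :: AP :: PRIM2(sub) :: 1 :: PRIM2(add)])]]
13. [S=[7 :: 8] | E=∅ | C=[(λw. w) :: AP :: PRIM2(sub) :: 1 :: PRIM2(add)] | D=∅]
14. [S=[clo(λw. w, ∅) :: 7 :: 8] | E=∅ | C=[AP :: PRIM2(sub) :: 1 :: PRIM2(add)] | D=∅]
15. [S=∅ | E={w↦7} | C=[w] | D=[([8], ∅, [PRIM2(sub) :: 1 :: PRIM2(add)])]]
16. [S=[7] | E={w↦7} | C=∅ | D=[([8], ∅, [PRIM2(sub) :: 1 :: PRIM2(add)])]]
17. [S=[7 :: 8] | E=∅ | C=[PRIM2(sub) :: 1 :: PRIM2(add)] | D=∅]
18. [S=[1] | E=∅ | C=[1 :: PRIM2(add)] | D=∅]
19. [S=[1 :: 1] | E=∅ | C=[PRIM2(add)] | D=∅]
20. [S=[2] | E=∅ | C=∅ | D=∅]
→ final value 2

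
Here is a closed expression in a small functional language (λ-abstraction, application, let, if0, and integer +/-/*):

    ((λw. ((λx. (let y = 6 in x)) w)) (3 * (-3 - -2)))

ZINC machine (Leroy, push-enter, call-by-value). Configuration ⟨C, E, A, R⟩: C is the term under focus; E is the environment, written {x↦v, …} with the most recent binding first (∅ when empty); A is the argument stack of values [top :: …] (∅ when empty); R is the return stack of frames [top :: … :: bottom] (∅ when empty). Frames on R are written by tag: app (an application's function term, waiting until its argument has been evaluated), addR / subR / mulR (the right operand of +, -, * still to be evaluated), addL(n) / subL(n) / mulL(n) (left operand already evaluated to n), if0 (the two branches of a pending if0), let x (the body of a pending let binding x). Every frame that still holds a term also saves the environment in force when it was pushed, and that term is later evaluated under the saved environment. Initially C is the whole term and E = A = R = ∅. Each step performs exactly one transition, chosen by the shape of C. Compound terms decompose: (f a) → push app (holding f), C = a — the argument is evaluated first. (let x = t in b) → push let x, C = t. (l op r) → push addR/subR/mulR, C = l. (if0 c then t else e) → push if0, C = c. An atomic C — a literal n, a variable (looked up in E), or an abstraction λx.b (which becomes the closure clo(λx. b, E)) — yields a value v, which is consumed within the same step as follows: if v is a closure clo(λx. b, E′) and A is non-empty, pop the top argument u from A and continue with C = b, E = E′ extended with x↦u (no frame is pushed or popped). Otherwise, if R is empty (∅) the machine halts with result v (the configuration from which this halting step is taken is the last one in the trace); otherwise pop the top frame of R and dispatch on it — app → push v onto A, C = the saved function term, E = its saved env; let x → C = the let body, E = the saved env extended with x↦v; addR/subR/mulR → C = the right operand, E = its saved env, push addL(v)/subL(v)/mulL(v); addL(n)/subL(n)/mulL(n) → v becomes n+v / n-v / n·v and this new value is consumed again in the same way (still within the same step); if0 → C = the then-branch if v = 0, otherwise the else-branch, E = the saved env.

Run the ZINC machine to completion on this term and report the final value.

Answer: -3

Execution trace:
[0] <C=((λw. ((λx. (let y = 6 in x)) w)) (3 * (-3 - -2))), E=∅, A=∅, R=∅>
[1] <C=(3 * (-3 - -2)), E=∅, A=∅, R=[app]>
[2] <C=3, E=∅, A=∅, R=[mulR :: app]>
[3] <C=(-3 - -2), E=∅, A=∅, R=[mulL(3) :: app]>
[4] <C=-3, E=∅, A=∅, R=[subR :: mulL(3) :: app]>
[5] <C=-2, E=∅, A=∅, R=[subL(-3) :: mulL(3) :: app]>
[6] <C=(λw. ((λx. (let y = 6 in x)) w)), E=∅, A=[-3], R=∅>
[7] <C=((λx. (let y = 6 in x)) w), E={w↦-3}, A=∅, R=∅>
[8] <C=w, E={w↦-3}, A=∅, R=[app]>
[9] <C=(λx. (let y = 6 in x)), E={w↦-3}, A=[-3], R=∅>
[10] <C=(let y = 6 in x), E={x↦-3, w↦-3}, A=∅, R=∅>
[11] <C=6, E={x↦-3, w↦-3}, A=∅, R=[let y]>
[12] <C=x, E={y↦6, x↦-3, w↦-3}, A=∅, R=∅>
→ final value -3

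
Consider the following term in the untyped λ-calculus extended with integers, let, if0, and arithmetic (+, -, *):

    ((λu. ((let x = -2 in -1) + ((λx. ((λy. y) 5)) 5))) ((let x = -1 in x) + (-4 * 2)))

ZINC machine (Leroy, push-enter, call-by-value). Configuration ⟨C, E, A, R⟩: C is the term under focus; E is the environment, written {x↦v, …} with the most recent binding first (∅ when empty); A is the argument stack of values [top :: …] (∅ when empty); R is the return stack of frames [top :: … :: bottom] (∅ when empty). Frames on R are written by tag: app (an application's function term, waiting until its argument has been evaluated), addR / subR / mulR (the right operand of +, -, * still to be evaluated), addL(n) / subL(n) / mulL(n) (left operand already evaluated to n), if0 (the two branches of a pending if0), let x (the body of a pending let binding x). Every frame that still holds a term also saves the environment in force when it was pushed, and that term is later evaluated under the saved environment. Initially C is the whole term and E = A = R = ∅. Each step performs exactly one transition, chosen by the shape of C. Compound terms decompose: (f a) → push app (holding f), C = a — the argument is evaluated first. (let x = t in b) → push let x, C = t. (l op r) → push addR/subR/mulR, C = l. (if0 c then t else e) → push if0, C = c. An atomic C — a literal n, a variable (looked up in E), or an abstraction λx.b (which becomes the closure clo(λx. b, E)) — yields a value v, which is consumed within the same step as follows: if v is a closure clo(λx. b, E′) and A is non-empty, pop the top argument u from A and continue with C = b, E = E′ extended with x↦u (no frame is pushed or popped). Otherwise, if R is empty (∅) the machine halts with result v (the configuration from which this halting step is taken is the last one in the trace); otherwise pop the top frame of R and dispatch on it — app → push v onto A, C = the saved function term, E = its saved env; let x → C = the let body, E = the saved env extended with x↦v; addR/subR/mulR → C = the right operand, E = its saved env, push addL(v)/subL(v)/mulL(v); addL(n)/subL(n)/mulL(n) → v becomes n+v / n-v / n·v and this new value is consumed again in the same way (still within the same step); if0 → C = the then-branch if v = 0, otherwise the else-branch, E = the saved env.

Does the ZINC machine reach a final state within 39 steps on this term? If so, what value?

t=0: <C=((λu. ((let x = -2 in -1) + ((λx. ((λy. y) 5)) 5))) ((let x = -1 in x) + (-4 * 2))), E=∅, A=∅, R=∅>
t=1: <C=((let x = -1 in x) + (-4 * 2)), E=∅, A=∅, R=[app]>
t=2: <C=(let x = -1 in x), E=∅, A=∅, R=[addR :: app]>
t=3: <C=-1, E=∅, A=∅, R=[let x :: addR :: app]>
t=4: <C=x, E={x↦-1}, A=∅, R=[addR :: app]>
t=5: <C=(-4 * 2), E=∅, A=∅, R=[addL(-1) :: app]>
t=6: <C=-4, E=∅, A=∅, R=[mulR :: addL(-1) :: app]>
t=7: <C=2, E=∅, A=∅, R=[mulL(-4) :: addL(-1) :: app]>
t=8: <C=(λu. ((let x = -2 in -1) + ((λx. ((λy. y) 5)) 5))), E=∅, A=[-9], R=∅>
t=9: <C=((let x = -2 in -1) + ((λx. ((λy. y) 5)) 5)), E={u↦-9}, A=∅, R=∅>
t=10: <C=(let x = -2 in -1), E={u↦-9}, A=∅, R=[addR]>
t=11: <C=-2, E={u↦-9}, A=∅, R=[let x :: addR]>
t=12: <C=-1, E={x↦-2, u↦-9}, A=∅, R=[addR]>
t=13: <C=((λx. ((λy. y) 5)) 5), E={u↦-9}, A=∅, R=[addL(-1)]>
t=14: <C=5, E={u↦-9}, A=∅, R=[app :: addL(-1)]>
t=15: <C=(λx. ((λy. y) 5)), E={u↦-9}, A=[5], R=[addL(-1)]>
t=16: <C=((λy. y) 5), E={x↦5, u↦-9}, A=∅, R=[addL(-1)]>
t=17: <C=5, E={x↦5, u↦-9}, A=∅, R=[app :: addL(-1)]>
t=18: <C=(λy. y), E={x↦5, u↦-9}, A=[5], R=[addL(-1)]>
t=19: <C=y, E={y↦5, x↦5, u↦-9}, A=∅, R=[addL(-1)]>
→ final value 4

Answer: 4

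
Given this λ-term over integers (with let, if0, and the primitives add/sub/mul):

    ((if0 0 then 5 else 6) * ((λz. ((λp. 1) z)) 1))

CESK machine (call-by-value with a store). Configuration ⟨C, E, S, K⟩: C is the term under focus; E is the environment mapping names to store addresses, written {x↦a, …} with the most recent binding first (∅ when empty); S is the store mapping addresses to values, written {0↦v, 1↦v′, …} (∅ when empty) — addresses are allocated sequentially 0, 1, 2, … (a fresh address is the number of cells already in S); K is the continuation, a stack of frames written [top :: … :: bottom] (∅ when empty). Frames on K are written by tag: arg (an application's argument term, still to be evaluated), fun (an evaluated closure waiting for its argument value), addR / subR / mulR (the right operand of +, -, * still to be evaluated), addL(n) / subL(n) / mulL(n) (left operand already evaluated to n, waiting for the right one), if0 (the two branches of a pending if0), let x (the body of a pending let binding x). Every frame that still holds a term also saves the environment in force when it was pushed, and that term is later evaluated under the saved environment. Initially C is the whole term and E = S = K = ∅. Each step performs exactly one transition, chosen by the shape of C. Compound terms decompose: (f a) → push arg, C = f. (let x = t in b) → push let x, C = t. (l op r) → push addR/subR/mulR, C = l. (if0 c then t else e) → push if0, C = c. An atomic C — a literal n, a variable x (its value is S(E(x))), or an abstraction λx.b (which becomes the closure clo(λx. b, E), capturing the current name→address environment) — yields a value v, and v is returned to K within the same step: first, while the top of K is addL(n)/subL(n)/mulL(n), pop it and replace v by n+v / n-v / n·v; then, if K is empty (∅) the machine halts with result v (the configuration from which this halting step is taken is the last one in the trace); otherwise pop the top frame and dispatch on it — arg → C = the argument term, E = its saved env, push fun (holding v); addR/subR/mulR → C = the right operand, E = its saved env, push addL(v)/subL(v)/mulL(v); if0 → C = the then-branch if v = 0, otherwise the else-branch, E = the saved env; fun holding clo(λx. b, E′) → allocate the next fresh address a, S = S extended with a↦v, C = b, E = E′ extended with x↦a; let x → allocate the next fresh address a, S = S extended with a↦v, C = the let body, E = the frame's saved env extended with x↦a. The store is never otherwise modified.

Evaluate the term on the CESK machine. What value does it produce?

Answer: 5

Execution trace:
0. <C=((if0 0 then 5 else 6) * ((λz. ((λp. 1) z)) 1)), E=∅, S=∅, K=∅>
1. <C=(if0 0 then 5 else 6), E=∅, S=∅, K=[mulR]>
2. <C=0, E=∅, S=∅, K=[if0 :: mulR]>
3. <C=5, E=∅, S=∅, K=[mulR]>
4. <C=((λz. ((λp. 1) z)) 1), E=∅, S=∅, K=[mulL(5)]>
5. <C=(λz. ((λp. 1) z)), E=∅, S=∅, K=[arg :: mulL(5)]>
6. <C=1, E=∅, S=∅, K=[fun :: mulL(5)]>
7. <C=((λp. 1) z), E={z↦0}, S={0↦1}, K=[mulL(5)]>
8. <C=(λp. 1), E={z↦0}, S={0↦1}, K=[arg :: mulL(5)]>
9. <C=z, E={z↦0}, S={0↦1}, K=[fun :: mulL(5)]>
10. <C=1, E={p↦1, z↦0}, S={0↦1, 1↦1}, K=[mulL(5)]>
→ final value 5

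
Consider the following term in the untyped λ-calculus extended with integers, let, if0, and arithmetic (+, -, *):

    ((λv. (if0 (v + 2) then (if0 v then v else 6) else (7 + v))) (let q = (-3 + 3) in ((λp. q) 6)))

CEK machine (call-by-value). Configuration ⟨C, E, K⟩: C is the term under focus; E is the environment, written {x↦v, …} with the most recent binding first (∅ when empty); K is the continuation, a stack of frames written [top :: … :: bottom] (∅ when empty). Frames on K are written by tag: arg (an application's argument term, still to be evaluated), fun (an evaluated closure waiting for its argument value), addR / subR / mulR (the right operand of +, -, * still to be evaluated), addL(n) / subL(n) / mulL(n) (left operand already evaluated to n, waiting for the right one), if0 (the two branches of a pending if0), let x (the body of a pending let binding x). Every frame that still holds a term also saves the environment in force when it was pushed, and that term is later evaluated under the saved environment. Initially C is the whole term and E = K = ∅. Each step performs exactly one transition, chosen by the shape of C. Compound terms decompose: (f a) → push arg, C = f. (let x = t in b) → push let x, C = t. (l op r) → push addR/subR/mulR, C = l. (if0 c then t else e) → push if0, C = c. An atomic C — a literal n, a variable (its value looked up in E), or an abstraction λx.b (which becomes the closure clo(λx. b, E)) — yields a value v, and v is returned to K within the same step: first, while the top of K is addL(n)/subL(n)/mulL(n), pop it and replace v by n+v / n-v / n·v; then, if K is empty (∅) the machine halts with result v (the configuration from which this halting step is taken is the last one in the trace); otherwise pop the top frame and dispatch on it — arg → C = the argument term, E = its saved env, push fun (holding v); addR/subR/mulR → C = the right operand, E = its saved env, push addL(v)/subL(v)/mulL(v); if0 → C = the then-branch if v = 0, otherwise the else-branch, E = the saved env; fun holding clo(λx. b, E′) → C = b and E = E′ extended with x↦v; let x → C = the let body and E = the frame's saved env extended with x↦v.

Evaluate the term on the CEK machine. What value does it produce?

step 0: ⟨C=((λv. (if0 (v + 2) then (if0 v then v else 6) else (7 + v))) (let q = (-3 + 3) in ((λp. q) 6))); E=∅; K=∅⟩
step 1: ⟨C=(λv. (if0 (v + 2) then (if0 v then v else 6) else (7 + v))); E=∅; K=[arg]⟩
step 2: ⟨C=(let q = (-3 + 3) in ((λp. q) 6)); E=∅; K=[fun]⟩
step 3: ⟨C=(-3 + 3); E=∅; K=[let q :: fun]⟩
step 4: ⟨C=-3; E=∅; K=[addR :: let q :: fun]⟩
step 5: ⟨C=3; E=∅; K=[addL(-3) :: let q :: fun]⟩
step 6: ⟨C=((λp. q) 6); E={q↦0}; K=[fun]⟩
step 7: ⟨C=(λp. q); E={q↦0}; K=[arg :: fun]⟩
step 8: ⟨C=6; E={q↦0}; K=[fun :: fun]⟩
step 9: ⟨C=q; E={p↦6, q↦0}; K=[fun]⟩
step 10: ⟨C=(if0 (v + 2) then (if0 v then v else 6) else (7 + v)); E={v↦0}; K=∅⟩
step 11: ⟨C=(v + 2); E={v↦0}; K=[if0]⟩
step 12: ⟨C=v; E={v↦0}; K=[addR :: if0]⟩
step 13: ⟨C=2; E={v↦0}; K=[addL(0) :: if0]⟩
step 14: ⟨C=(7 + v); E={v↦0}; K=∅⟩
step 15: ⟨C=7; E={v↦0}; K=[addR]⟩
step 16: ⟨C=v; E={v↦0}; K=[addL(7)]⟩
→ final value 7

Answer: 7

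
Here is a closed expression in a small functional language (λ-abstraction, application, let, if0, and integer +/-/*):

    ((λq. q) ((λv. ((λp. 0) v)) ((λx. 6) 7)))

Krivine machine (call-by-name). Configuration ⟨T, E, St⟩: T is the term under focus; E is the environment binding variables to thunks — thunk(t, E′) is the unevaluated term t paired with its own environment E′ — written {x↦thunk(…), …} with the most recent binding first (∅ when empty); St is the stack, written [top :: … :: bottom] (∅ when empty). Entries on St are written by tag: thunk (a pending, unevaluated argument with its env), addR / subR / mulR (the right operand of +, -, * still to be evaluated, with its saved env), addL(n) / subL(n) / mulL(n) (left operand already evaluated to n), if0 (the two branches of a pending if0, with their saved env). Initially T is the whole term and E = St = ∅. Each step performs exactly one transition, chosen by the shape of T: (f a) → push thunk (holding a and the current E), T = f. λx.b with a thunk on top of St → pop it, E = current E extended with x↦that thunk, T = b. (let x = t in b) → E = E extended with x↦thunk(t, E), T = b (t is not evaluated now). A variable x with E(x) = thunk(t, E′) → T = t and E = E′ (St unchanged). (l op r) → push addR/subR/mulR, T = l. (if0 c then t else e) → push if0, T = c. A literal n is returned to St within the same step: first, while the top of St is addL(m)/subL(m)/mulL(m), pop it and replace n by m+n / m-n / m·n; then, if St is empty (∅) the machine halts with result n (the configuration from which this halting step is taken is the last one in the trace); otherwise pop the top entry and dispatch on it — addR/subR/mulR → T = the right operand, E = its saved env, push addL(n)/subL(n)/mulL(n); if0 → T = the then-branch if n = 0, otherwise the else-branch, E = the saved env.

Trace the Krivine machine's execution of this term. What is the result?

step 0: <T=((λq. q) ((λv. ((λp. 0) v)) ((λx. 6) 7))), E=∅, St=∅>
step 1: <T=(λq. q), E=∅, St=[thunk]>
step 2: <T=q, E={q↦thunk(((λv. ((λp. 0) v)) ((λx. 6) 7)), ∅)}, St=∅>
step 3: <T=((λv. ((λp. 0) v)) ((λx. 6) 7)), E=∅, St=∅>
step 4: <T=(λv. ((λp. 0) v)), E=∅, St=[thunk]>
step 5: <T=((λp. 0) v), E={v↦thunk(((λx. 6) 7), ∅)}, St=∅>
step 6: <T=(λp. 0), E={v↦thunk(((λx. 6) 7), ∅)}, St=[thunk]>
step 7: <T=0, E={p↦thunk(v, {v↦thunk(((λx. 6) 7), ∅)}), v↦thunk(((λx. 6) 7), ∅)}, St=∅>
→ final value 0

Answer: 0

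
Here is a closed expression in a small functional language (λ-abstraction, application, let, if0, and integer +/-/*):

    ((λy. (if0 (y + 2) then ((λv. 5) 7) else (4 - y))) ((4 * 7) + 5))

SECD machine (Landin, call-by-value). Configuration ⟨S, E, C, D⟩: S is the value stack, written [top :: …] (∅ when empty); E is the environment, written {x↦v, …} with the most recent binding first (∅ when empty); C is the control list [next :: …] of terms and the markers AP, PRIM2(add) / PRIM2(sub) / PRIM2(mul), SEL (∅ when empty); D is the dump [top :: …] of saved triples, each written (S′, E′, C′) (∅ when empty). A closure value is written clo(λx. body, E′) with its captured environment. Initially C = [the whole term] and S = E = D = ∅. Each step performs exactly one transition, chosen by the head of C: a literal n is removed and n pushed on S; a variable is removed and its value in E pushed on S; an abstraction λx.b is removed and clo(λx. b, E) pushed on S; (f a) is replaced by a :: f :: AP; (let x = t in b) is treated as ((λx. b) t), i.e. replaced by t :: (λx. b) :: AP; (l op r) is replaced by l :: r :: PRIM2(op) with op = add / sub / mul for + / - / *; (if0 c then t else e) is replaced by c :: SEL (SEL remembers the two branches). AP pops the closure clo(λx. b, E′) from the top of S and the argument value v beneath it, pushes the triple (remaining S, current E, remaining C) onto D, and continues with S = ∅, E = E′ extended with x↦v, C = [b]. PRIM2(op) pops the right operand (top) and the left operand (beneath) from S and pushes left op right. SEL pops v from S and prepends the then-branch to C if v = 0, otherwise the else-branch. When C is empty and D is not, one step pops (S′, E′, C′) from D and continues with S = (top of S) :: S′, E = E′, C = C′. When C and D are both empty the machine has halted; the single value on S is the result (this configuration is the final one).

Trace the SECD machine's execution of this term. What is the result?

Answer: -29

Derivation:
t=0: ⟨S=∅; E=∅; C=[((λy. (if0 (y + 2) then ((λv. 5) 7) else (4 - y))) ((4 * 7) + 5))]; D=∅⟩
t=1: ⟨S=∅; E=∅; C=[((4 * 7) + 5) :: (λy. (if0 (y + 2) then ((λv. 5) 7) else (4 - y))) :: AP]; D=∅⟩
t=2: ⟨S=∅; E=∅; C=[(4 * 7) :: 5 :: PRIM2(add) :: (λy. (if0 (y + 2) then ((λv. 5) 7) else (4 - y))) :: AP]; D=∅⟩
t=3: ⟨S=∅; E=∅; C=[4 :: 7 :: PRIM2(mul) :: 5 :: PRIM2(add) :: (λy. (if0 (y + 2) then ((λv. 5) 7) else (4 - y))) :: AP]; D=∅⟩
t=4: ⟨S=[4]; E=∅; C=[7 :: PRIM2(mul) :: 5 :: PRIM2(add) :: (λy. (if0 (y + 2) then ((λv. 5) 7) else (4 - y))) :: AP]; D=∅⟩
t=5: ⟨S=[7 :: 4]; E=∅; C=[PRIM2(mul) :: 5 :: PRIM2(add) :: (λy. (if0 (y + 2) then ((λv. 5) 7) else (4 - y))) :: AP]; D=∅⟩
t=6: ⟨S=[28]; E=∅; C=[5 :: PRIM2(add) :: (λy. (if0 (y + 2) then ((λv. 5) 7) else (4 - y))) :: AP]; D=∅⟩
t=7: ⟨S=[5 :: 28]; E=∅; C=[PRIM2(add) :: (λy. (if0 (y + 2) then ((λv. 5) 7) else (4 - y))) :: AP]; D=∅⟩
t=8: ⟨S=[33]; E=∅; C=[(λy. (if0 (y + 2) then ((λv. 5) 7) else (4 - y))) :: AP]; D=∅⟩
t=9: ⟨S=[clo(λy. (if0 (y + 2) then ((λv. 5) 7) else (4 - y)), ∅) :: 33]; E=∅; C=[AP]; D=∅⟩
t=10: ⟨S=∅; E={y↦33}; C=[(if0 (y + 2) then ((λv. 5) 7) else (4 - y))]; D=[(∅, ∅, ∅)]⟩
t=11: ⟨S=∅; E={y↦33}; C=[(y + 2) :: SEL]; D=[(∅, ∅, ∅)]⟩
t=12: ⟨S=∅; E={y↦33}; C=[y :: 2 :: PRIM2(add) :: SEL]; D=[(∅, ∅, ∅)]⟩
t=13: ⟨S=[33]; E={y↦33}; C=[2 :: PRIM2(add) :: SEL]; D=[(∅, ∅, ∅)]⟩
t=14: ⟨S=[2 :: 33]; E={y↦33}; C=[PRIM2(add) :: SEL]; D=[(∅, ∅, ∅)]⟩
t=15: ⟨S=[35]; E={y↦33}; C=[SEL]; D=[(∅, ∅, ∅)]⟩
t=16: ⟨S=∅; E={y↦33}; C=[(4 - y)]; D=[(∅, ∅, ∅)]⟩
t=17: ⟨S=∅; E={y↦33}; C=[4 :: y :: PRIM2(sub)]; D=[(∅, ∅, ∅)]⟩
t=18: ⟨S=[4]; E={y↦33}; C=[y :: PRIM2(sub)]; D=[(∅, ∅, ∅)]⟩
t=19: ⟨S=[33 :: 4]; E={y↦33}; C=[PRIM2(sub)]; D=[(∅, ∅, ∅)]⟩
t=20: ⟨S=[-29]; E={y↦33}; C=∅; D=[(∅, ∅, ∅)]⟩
t=21: ⟨S=[-29]; E=∅; C=∅; D=∅⟩
→ final value -29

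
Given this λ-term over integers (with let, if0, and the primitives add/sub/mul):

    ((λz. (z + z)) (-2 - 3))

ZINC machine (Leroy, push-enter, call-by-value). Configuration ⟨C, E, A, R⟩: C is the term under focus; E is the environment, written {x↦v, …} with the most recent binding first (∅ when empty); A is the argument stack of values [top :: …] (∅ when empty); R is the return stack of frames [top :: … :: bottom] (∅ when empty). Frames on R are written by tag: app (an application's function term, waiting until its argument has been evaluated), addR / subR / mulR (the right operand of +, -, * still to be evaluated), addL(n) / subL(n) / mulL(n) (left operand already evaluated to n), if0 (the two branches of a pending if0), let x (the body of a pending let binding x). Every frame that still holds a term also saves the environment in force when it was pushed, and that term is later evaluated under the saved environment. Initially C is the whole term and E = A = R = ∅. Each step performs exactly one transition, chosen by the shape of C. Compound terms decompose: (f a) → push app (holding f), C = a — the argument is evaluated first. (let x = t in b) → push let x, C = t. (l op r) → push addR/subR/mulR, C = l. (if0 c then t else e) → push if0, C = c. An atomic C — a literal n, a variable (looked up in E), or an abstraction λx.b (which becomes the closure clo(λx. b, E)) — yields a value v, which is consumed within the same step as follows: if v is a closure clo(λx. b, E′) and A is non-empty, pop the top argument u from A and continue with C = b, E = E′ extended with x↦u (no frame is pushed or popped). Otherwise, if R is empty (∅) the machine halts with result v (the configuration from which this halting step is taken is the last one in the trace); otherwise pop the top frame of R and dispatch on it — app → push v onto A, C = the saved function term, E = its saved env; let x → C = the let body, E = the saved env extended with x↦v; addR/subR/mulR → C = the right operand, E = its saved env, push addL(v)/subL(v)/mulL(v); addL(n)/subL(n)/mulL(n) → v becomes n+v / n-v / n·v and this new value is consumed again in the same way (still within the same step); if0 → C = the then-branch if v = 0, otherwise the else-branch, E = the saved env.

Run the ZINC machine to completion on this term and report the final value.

Answer: -10

Derivation:
[0] <C=((λz. (z + z)) (-2 - 3)), E=∅, A=∅, R=∅>
[1] <C=(-2 - 3), E=∅, A=∅, R=[app]>
[2] <C=-2, E=∅, A=∅, R=[subR :: app]>
[3] <C=3, E=∅, A=∅, R=[subL(-2) :: app]>
[4] <C=(λz. (z + z)), E=∅, A=[-5], R=∅>
[5] <C=(z + z), E={z↦-5}, A=∅, R=∅>
[6] <C=z, E={z↦-5}, A=∅, R=[addR]>
[7] <C=z, E={z↦-5}, A=∅, R=[addL(-5)]>
→ final value -10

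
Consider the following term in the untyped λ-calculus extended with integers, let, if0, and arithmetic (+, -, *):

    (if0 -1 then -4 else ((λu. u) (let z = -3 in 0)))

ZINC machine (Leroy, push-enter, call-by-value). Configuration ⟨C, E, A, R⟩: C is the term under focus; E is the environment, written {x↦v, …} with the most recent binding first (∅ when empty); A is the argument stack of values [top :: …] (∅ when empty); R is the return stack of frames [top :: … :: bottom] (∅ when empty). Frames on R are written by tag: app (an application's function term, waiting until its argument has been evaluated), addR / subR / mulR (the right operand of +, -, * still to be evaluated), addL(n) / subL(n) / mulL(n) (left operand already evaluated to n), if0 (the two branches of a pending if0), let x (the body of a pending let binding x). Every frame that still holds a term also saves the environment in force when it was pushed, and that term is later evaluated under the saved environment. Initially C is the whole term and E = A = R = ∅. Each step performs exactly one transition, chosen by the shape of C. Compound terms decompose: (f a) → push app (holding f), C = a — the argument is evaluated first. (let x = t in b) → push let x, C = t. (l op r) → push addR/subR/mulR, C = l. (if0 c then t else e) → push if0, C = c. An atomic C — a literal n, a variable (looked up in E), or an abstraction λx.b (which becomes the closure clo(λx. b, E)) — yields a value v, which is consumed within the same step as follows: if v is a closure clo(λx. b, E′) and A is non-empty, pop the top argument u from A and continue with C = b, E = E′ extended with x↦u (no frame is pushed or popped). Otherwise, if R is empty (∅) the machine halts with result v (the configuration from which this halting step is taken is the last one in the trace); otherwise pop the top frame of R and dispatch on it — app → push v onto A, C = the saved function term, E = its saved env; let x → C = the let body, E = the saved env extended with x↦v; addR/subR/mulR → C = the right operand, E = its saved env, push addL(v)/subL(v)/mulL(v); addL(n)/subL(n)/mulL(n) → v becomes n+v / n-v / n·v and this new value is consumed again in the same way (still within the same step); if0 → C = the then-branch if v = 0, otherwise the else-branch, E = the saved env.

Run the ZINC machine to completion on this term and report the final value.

Answer: 0

Derivation:
t=0: ⟨C=(if0 -1 then -4 else ((λu. u) (let z = -3 in 0))); E=∅; A=∅; R=∅⟩
t=1: ⟨C=-1; E=∅; A=∅; R=[if0]⟩
t=2: ⟨C=((λu. u) (let z = -3 in 0)); E=∅; A=∅; R=∅⟩
t=3: ⟨C=(let z = -3 in 0); E=∅; A=∅; R=[app]⟩
t=4: ⟨C=-3; E=∅; A=∅; R=[let z :: app]⟩
t=5: ⟨C=0; E={z↦-3}; A=∅; R=[app]⟩
t=6: ⟨C=(λu. u); E=∅; A=[0]; R=∅⟩
t=7: ⟨C=u; E={u↦0}; A=∅; R=∅⟩
→ final value 0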